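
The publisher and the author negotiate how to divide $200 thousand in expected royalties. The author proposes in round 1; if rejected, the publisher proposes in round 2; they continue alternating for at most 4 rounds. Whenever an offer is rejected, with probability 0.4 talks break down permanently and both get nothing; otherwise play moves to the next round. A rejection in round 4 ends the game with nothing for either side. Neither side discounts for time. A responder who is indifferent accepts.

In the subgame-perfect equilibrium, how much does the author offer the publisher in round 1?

91.2

Round 4 (the publisher proposes): the author will accept anything ≥ 0, so the publisher offers 0 and keeps 200.
Round 3 (the author proposes): rejecting gives the publisher an expected 0.6 × 200 = 120; the author offers that and keeps 80.
Round 2 (the publisher proposes): rejecting gives the author an expected 0.6 × 80 = 48, so the publisher offers 48, keeping 152.
Round 1 (the author proposes): rejecting gives the publisher an expected 0.6 × 152 = 91.2. The author offers 91.2 and keeps 200 − 91.2 = 108.8.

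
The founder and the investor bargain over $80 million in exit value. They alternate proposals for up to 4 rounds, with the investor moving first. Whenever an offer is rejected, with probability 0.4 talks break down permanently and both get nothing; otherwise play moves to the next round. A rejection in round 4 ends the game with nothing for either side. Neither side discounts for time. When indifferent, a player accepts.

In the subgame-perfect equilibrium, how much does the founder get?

Round 4 (the founder proposes): rejection yields 0 for the investor; the founder offers 0 and keeps 80.
Round 3 (the investor proposes): rejecting gives the founder an expected 0.6 × 80 = 48. The investor offers 48 and keeps 80 − 48 = 32.
Round 2 (the founder proposes): rejecting gives the investor an expected 0.6 × 32 = 19.2; the founder offers that and keeps 60.8.
Round 1 (the investor proposes): rejecting gives the founder an expected 0.6 × 60.8 = 36.48, so the investor offers 36.48, keeping 43.52.

36.48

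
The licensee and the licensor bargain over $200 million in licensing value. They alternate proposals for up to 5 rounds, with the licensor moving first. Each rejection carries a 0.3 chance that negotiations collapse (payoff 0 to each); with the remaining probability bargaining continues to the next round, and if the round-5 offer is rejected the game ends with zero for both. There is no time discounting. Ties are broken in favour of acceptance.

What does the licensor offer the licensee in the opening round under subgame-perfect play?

62.58

Round 5 (the licensor proposes): the licensee will accept anything ≥ 0, so the licensor offers 0 and keeps 200.
Round 4 (the licensee proposes): rejecting gives the licensor an expected 0.7 × 200 = 140, so the licensee offers 140, keeping 60.
Round 3 (the licensor proposes): rejecting gives the licensee an expected 0.7 × 60 = 42, so the licensor offers 42, keeping 158.
Round 2 (the licensee proposes): rejecting gives the licensor an expected 0.7 × 158 = 110.6, so the licensee offers 110.6, keeping 89.4.
Round 1 (the licensor proposes): rejecting gives the licensee an expected 0.7 × 89.4 = 62.58. The licensor offers 62.58 and keeps 200 − 62.58 = 137.42.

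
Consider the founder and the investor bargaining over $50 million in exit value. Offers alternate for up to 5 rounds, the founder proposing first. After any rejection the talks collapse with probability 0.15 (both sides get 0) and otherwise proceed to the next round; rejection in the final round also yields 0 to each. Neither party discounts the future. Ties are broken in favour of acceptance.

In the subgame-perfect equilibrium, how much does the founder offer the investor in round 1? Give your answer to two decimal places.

Round 5 (the founder proposes): rejection yields 0 for the investor; the founder offers 0 and keeps 50.
Round 4 (the investor proposes): rejecting gives the founder an expected 0.85 × 50 = 42.5; the investor offers that and keeps 7.5.
Round 3 (the founder proposes): rejecting gives the investor an expected 0.85 × 7.5 = 6.375; the founder offers that and keeps 43.625.
Round 2 (the investor proposes): rejecting gives the founder an expected 0.85 × 43.625 = 37.08125; the investor offers that and keeps 12.91875.
Round 1 (the founder proposes): rejecting gives the investor an expected 0.85 × 12.91875 = 10.9809375, so the founder offers 10.9809375, keeping 39.0190625.

10.98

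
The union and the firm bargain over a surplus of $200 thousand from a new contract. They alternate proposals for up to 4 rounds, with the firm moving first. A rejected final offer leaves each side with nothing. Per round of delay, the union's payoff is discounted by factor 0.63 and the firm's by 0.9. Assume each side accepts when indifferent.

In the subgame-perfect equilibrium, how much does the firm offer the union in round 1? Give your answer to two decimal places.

84.04

Round 4 (the union proposes): the firm will accept anything ≥ 0, so the union offers 0 and keeps 200.
Round 3 (the firm proposes): the union can get 200 next round, worth 0.63 × 200 = 126 now; the firm offers that and keeps 74.
Round 2 (the union proposes): the firm can get 74 next round, worth 0.9 × 74 = 66.6 now, so the union offers 66.6, keeping 133.4.
Round 1 (the firm proposes): the union can get 133.4 next round, worth 0.63 × 133.4 = 84.042 now. The firm offers 84.042 and keeps 200 − 84.042 = 115.958.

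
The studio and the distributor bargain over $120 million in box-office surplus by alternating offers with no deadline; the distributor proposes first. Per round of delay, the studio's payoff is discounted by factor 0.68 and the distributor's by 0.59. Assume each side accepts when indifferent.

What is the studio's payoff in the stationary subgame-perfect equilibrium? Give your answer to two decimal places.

In a stationary SPE each proposer offers the other exactly their discounted continuation value.
If the distributor keeps x when proposing and the studio keeps y when proposing, then x = 120 − 0.68y and y = 120 − 0.59x.
Solving: x = 120(1 − 0.68) / (1 − 0.59·0.68) = 38.4 / 0.5988 ≈ 64.1283.
The studio gets 120 − 64.1283 ≈ 55.8717.

55.87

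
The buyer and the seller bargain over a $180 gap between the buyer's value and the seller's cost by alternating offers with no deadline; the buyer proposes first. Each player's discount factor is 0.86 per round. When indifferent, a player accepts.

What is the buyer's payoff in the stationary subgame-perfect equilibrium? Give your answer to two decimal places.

In a stationary SPE each proposer offers the other exactly their discounted continuation value.
If the buyer keeps x when proposing and the seller keeps y when proposing, then x = 180 − 0.86y and y = 180 − 0.86x.
Solving: x = 180(1 − 0.86) / (1 − 0.86·0.86) = 25.2 / 0.2604 ≈ 96.7742.
The seller gets 180 − 96.7742 ≈ 83.2258.

96.77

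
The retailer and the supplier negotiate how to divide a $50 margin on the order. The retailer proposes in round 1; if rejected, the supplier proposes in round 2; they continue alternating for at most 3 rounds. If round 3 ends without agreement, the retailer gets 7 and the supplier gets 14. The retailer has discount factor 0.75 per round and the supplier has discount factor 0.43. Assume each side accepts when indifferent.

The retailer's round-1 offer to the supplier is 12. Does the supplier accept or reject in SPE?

Accept

Round 3 (the retailer proposes): the supplier gets 14 if talks fail, so the retailer offers 14 and keeps 36.
Round 2 (the supplier proposes): the retailer can get 36 next round, worth 0.75 × 36 = 27 now. The supplier offers 27 and keeps 50 − 27 = 23.
So by rejecting in round 1, the supplier gets 23 next round, worth 0.43 × 23 = 9.89 now.
Offer 12 ≥ 9.89, so the supplier accepts.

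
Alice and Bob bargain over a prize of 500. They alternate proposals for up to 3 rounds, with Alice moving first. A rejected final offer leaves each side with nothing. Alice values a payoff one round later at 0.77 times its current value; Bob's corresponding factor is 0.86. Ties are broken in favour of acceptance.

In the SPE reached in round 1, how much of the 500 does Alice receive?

401.1

Work backward from the last round.
Round 3 (Alice proposes): rejection yields 0 for Bob; Alice offers 0 and keeps 500.
Round 2 (Bob proposes): Alice can get 500 next round, worth 0.77 × 500 = 385 now. Bob offers 385 and keeps 500 − 385 = 115.
Round 1 (Alice proposes): Bob can get 115 next round, worth 0.86 × 115 = 98.9 now; Alice offers that and keeps 401.1.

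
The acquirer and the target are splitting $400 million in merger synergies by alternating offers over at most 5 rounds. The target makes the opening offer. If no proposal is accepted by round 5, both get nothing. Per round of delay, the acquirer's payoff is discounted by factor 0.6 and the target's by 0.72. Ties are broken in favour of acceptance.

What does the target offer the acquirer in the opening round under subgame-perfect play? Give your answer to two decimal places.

Round 5 (the target proposes): rejection yields 0 for the acquirer; the target offers 0 and keeps 400.
Round 4 (the acquirer proposes): the target can get 400 next round, worth 0.72 × 400 = 288 now, so the acquirer offers 288, keeping 112.
Round 3 (the target proposes): the acquirer can get 112 next round, worth 0.6 × 112 = 67.2 now, so the target offers 67.2, keeping 332.8.
Round 2 (the acquirer proposes): the target can get 332.8 next round, worth 0.72 × 332.8 = 239.616 now. The acquirer offers 239.616 and keeps 400 − 239.616 = 160.384.
Round 1 (the target proposes): the acquirer can get 160.384 next round, worth 0.6 × 160.384 = 96.2304 now. The target offers 96.2304 and keeps 400 − 96.2304 = 303.7696.

96.23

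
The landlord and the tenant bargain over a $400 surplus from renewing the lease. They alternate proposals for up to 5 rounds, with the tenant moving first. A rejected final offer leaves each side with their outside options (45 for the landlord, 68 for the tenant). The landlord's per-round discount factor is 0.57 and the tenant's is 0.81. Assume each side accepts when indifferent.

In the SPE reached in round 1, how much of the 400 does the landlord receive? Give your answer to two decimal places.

Round 5 (the tenant proposes): the landlord gets 45 if talks fail, so the tenant offers 45 and keeps 355.
Round 4 (the landlord proposes): the tenant can get 355 next round, worth 0.81 × 355 = 287.55 now, so the landlord offers 287.55, keeping 112.45.
Round 3 (the tenant proposes): the landlord can get 112.45 next round, worth 0.57 × 112.45 = 64.0965 now. The tenant offers 64.0965 and keeps 400 − 64.0965 = 335.9035.
Round 2 (the landlord proposes): the tenant can get 335.9035 next round, worth 0.81 × 335.9035 = 272.081835 now; the landlord offers that and keeps 127.918165.
Round 1 (the tenant proposes): the landlord can get 127.918165 next round, worth 0.57 × 127.918165 = 72.91335405 now, so the tenant offers 72.91335405, keeping 327.08664595.

72.91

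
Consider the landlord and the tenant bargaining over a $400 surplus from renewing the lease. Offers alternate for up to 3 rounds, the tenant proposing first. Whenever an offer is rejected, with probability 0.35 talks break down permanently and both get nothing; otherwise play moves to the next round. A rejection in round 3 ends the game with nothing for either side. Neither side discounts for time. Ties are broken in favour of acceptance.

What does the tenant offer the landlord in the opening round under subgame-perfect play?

91

By backward induction:
Round 3 (the tenant proposes): rejection yields 0 for the landlord; the tenant offers 0 and keeps 400.
Round 2 (the landlord proposes): rejecting gives the tenant an expected 0.65 × 400 = 260, so the landlord offers 260, keeping 140.
Round 1 (the tenant proposes): rejecting gives the landlord an expected 0.65 × 140 = 91. The tenant offers 91 and keeps 400 − 91 = 309.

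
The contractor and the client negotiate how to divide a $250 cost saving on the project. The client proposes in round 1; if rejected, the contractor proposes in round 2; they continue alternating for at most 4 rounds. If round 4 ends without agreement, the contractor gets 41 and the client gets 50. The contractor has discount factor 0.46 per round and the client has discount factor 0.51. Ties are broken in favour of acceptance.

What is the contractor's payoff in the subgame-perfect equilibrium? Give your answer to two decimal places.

Round 4 (the contractor proposes): the client gets 50 if talks fail, so the contractor offers 50 and keeps 200.
Round 3 (the client proposes): the contractor can get 200 next round, worth 0.46 × 200 = 92 now; the client offers that and keeps 158.
Round 2 (the contractor proposes): the client can get 158 next round, worth 0.51 × 158 = 80.58 now. The contractor offers 80.58 and keeps 250 − 80.58 = 169.42.
Round 1 (the client proposes): the contractor can get 169.42 next round, worth 0.46 × 169.42 = 77.9332 now; the client offers that and keeps 172.0668.

77.93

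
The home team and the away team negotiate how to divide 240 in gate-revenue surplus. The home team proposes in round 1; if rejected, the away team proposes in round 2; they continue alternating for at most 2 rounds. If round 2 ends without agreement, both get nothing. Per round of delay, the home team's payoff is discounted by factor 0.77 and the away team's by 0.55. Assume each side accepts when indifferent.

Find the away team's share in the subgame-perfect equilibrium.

Round 2 (the away team proposes): the home team will accept anything ≥ 0, so the away team offers 0 and keeps 240.
Round 1 (the home team proposes): the away team can get 240 next round, worth 0.55 × 240 = 132 now; the home team offers that and keeps 108.

132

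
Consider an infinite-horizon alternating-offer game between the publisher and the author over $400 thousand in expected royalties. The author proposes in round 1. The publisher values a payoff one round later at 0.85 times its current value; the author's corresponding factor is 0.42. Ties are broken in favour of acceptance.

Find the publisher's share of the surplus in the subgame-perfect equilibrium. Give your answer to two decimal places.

When the author proposes, the publisher accepts any offer worth at least 0.85 times what the publisher would get by proposing next round; and vice versa.
This gives x = 400 − 0.85y and y = 400 − 0.42x, where x and y are each side's share when it proposes.
Hence (1 − 0.85·0.42)x = 400(1 − 0.85), i.e. 0.643·x = 60.
x ≈ 93.3126; the publisher's share is 400 − x ≈ 306.6874.

306.69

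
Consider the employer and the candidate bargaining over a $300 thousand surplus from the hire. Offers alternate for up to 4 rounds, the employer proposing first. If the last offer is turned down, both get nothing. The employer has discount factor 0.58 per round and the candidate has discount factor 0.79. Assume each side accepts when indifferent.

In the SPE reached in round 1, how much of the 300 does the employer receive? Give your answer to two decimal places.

Round 4 (the candidate proposes): the employer will accept anything ≥ 0, so the candidate offers 0 and keeps 300.
Round 3 (the employer proposes): the candidate can get 300 next round, worth 0.79 × 300 = 237 now; the employer offers that and keeps 63.
Round 2 (the candidate proposes): the employer can get 63 next round, worth 0.58 × 63 = 36.54 now; the candidate offers that and keeps 263.46.
Round 1 (the employer proposes): the candidate can get 263.46 next round, worth 0.79 × 263.46 = 208.1334 now, so the employer offers 208.1334, keeping 91.8666.

91.87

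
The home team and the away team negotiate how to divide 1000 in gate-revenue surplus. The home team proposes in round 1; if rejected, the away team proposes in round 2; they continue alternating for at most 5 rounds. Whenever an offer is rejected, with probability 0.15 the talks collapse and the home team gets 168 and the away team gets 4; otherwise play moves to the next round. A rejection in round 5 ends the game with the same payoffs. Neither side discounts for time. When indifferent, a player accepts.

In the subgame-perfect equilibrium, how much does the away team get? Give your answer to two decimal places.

By backward induction:
Round 5 (the home team proposes): the away team gets 4 if talks fail, so the home team offers 4 and keeps 996.
Round 4 (the away team proposes): rejecting gives the home team an expected 0.85 × 996 + 0.15 × 168 = 871.8, so the away team offers 871.8, keeping 128.2.
Round 3 (the home team proposes): rejecting gives the away team an expected 0.85 × 128.2 + 0.15 × 4 = 109.57; the home team offers that and keeps 890.43.
Round 2 (the away team proposes): rejecting gives the home team an expected 0.85 × 890.43 + 0.15 × 168 = 782.0655, so the away team offers 782.0655, keeping 217.9345.
Round 1 (the home team proposes): rejecting gives the away team an expected 0.85 × 217.9345 + 0.15 × 4 = 185.844325. The home team offers 185.844325 and keeps 1000 − 185.844325 = 814.155675.

185.84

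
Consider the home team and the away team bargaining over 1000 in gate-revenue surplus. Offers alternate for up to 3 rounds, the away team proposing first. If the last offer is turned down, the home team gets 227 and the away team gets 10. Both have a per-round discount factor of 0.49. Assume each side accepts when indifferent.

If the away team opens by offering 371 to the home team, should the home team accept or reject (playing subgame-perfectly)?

Accept

Round 3 (the away team proposes): the home team gets 227 if talks fail, so the away team offers 227 and keeps 773.
Round 2 (the home team proposes): the away team can get 773 next round, worth 0.49 × 773 = 378.77 now. The home team offers 378.77 and keeps 1000 − 378.77 = 621.23.
So by rejecting in round 1, the home team gets 621.23 next round, worth 0.49 × 621.23 = 304.4027 now.
Offer 371 ≥ 304.4027, so the home team accepts.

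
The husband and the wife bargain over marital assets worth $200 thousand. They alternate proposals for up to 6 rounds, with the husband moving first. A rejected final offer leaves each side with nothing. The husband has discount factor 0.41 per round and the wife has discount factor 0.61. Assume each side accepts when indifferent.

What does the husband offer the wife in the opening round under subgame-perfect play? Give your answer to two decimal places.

97.61

By backward induction:
Round 6 (the wife proposes): rejection yields 0 for the husband; the wife offers 0 and keeps 200.
Round 5 (the husband proposes): the wife can get 200 next round, worth 0.61 × 200 = 122 now. The husband offers 122 and keeps 200 − 122 = 78.
Round 4 (the wife proposes): the husband can get 78 next round, worth 0.41 × 78 = 31.98 now. The wife offers 31.98 and keeps 200 − 31.98 = 168.02.
Round 3 (the husband proposes): the wife can get 168.02 next round, worth 0.61 × 168.02 = 102.4922 now, so the husband offers 102.4922, keeping 97.5078.
Round 2 (the wife proposes): the husband can get 97.5078 next round, worth 0.41 × 97.5078 = 39.978198 now, so the wife offers 39.978198, keeping 160.021802.
Round 1 (the husband proposes): the wife can get 160.021802 next round, worth 0.61 × 160.021802 = 97.61329922 now; the husband offers that and keeps 102.38670078.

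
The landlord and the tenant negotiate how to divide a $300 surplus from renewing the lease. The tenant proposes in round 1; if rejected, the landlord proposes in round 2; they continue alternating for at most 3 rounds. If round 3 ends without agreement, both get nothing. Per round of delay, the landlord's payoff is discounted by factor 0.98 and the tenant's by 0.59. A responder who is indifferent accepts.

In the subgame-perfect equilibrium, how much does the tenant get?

179.46

Round 3 (the tenant proposes): rejection yields 0 for the landlord; the tenant offers 0 and keeps 300.
Round 2 (the landlord proposes): the tenant can get 300 next round, worth 0.59 × 300 = 177 now; the landlord offers that and keeps 123.
Round 1 (the tenant proposes): the landlord can get 123 next round, worth 0.98 × 123 = 120.54 now. The tenant offers 120.54 and keeps 300 − 120.54 = 179.46.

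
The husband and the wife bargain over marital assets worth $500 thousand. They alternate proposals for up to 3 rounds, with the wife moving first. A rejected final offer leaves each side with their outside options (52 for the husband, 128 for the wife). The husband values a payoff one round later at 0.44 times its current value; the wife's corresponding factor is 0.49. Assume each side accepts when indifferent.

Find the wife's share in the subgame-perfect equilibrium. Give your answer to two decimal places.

Round 3 (the wife proposes): the husband gets 52 if talks fail, so the wife offers 52 and keeps 448.
Round 2 (the husband proposes): the wife can get 448 next round, worth 0.49 × 448 = 219.52 now. The husband offers 219.52 and keeps 500 − 219.52 = 280.48.
Round 1 (the wife proposes): the husband can get 280.48 next round, worth 0.44 × 280.48 = 123.4112 now. The wife offers 123.4112 and keeps 500 − 123.4112 = 376.5888.

376.59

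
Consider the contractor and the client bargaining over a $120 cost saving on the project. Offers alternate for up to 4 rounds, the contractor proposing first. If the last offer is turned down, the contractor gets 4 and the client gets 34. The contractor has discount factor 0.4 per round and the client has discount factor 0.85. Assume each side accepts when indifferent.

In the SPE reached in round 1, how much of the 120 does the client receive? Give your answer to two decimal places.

Round 4 (the client proposes): the contractor gets 4 if talks fail, so the client offers 4 and keeps 116.
Round 3 (the contractor proposes): the client can get 116 next round, worth 0.85 × 116 = 98.6 now. The contractor offers 98.6 and keeps 120 − 98.6 = 21.4.
Round 2 (the client proposes): the contractor can get 21.4 next round, worth 0.4 × 21.4 = 8.56 now. The client offers 8.56 and keeps 120 − 8.56 = 111.44.
Round 1 (the contractor proposes): the client can get 111.44 next round, worth 0.85 × 111.44 = 94.724 now. The contractor offers 94.724 and keeps 120 − 94.724 = 25.276.

94.72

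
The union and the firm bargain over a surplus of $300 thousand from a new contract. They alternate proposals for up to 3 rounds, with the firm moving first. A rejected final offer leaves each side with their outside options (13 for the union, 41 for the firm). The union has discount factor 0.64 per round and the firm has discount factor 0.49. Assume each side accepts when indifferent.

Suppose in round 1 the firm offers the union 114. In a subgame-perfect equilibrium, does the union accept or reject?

Round 3 (the firm proposes): the union gets 13 if talks fail, so the firm offers 13 and keeps 287.
Round 2 (the union proposes): the firm can get 287 next round, worth 0.49 × 287 = 140.63 now; the union offers that and keeps 159.37.
So by rejecting in round 1, the union gets 159.37 next round, worth 0.64 × 159.37 = 101.9968 now.
Offer 114 ≥ 101.9968, so the union accepts.

Accept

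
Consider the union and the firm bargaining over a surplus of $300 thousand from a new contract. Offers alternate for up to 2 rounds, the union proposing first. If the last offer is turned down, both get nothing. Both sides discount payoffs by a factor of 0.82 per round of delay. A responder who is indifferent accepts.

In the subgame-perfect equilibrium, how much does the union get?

Work backward from the last round.
Round 2 (the firm proposes): rejection yields 0 for the union; the firm offers 0 and keeps 300.
Round 1 (the union proposes): the firm can get 300 next round, worth 0.82 × 300 = 246 now, so the union offers 246, keeping 54.

54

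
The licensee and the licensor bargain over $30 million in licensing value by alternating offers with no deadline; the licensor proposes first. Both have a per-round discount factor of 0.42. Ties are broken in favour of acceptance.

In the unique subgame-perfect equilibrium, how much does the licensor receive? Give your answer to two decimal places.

Let x be the licensor's share when the licensor proposes and y be the licensee's share when the licensee proposes.
The licensee accepts iff offered ≥ 0.42·y, so x = 30 − 0.42y. Symmetrically y = 30 − 0.42x.
Substituting: x = 30 − 0.42(30 − 0.42x), giving x(1 − 0.42·0.42) = 30(1 − 0.42).
So x = 30 × 0.58 / 0.8236 ≈ 21.1268, and the licensee receives 30 − x ≈ 8.8732.

21.13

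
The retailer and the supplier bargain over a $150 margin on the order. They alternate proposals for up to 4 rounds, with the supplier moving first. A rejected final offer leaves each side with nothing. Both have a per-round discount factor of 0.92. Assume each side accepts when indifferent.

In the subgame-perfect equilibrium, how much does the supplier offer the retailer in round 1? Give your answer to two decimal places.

127.84

Round 4 (the retailer proposes): the supplier will accept anything ≥ 0, so the retailer offers 0 and keeps 150.
Round 3 (the supplier proposes): the retailer can get 150 next round, worth 0.92 × 150 = 138 now, so the supplier offers 138, keeping 12.
Round 2 (the retailer proposes): the supplier can get 12 next round, worth 0.92 × 12 = 11.04 now. The retailer offers 11.04 and keeps 150 − 11.04 = 138.96.
Round 1 (the supplier proposes): the retailer can get 138.96 next round, worth 0.92 × 138.96 = 127.8432 now. The supplier offers 127.8432 and keeps 150 − 127.8432 = 22.1568.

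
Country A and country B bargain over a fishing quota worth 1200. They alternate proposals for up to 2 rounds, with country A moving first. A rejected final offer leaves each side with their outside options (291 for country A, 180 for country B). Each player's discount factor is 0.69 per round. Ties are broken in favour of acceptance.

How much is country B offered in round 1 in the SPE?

627.21

Solve by backward induction from round 2.
Round 2 (country B proposes): country A gets 291 if talks fail, so country B offers 291 and keeps 909.
Round 1 (country A proposes): country B can get 909 next round, worth 0.69 × 909 = 627.21 now, so country A offers 627.21, keeping 572.79.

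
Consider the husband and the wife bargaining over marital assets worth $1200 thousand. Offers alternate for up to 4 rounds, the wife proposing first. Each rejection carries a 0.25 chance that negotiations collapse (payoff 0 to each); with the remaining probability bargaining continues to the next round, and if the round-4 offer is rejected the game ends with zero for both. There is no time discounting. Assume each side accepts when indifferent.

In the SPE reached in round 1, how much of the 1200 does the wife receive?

468.75

Round 4 (the husband proposes): rejection yields 0 for the wife; the husband offers 0 and keeps 1200.
Round 3 (the wife proposes): rejecting gives the husband an expected 0.75 × 1200 = 900. The wife offers 900 and keeps 1200 − 900 = 300.
Round 2 (the husband proposes): rejecting gives the wife an expected 0.75 × 300 = 225; the husband offers that and keeps 975.
Round 1 (the wife proposes): rejecting gives the husband an expected 0.75 × 975 = 731.25. The wife offers 731.25 and keeps 1200 − 731.25 = 468.75.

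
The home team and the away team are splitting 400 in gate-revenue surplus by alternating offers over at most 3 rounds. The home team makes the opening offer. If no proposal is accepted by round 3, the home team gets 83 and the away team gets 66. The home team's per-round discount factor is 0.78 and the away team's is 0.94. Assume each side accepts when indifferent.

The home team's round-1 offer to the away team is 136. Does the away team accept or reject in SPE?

Accept

Work out the away team's continuation value if the offer is rejected.
Round 3 (the home team proposes): the away team gets 66 if talks fail, so the home team offers 66 and keeps 334.
Round 2 (the away team proposes): the home team can get 334 next round, worth 0.78 × 334 = 260.52 now, so the away team offers 260.52, keeping 139.48.
So by rejecting in round 1, the away team gets 139.48 next round, worth 0.94 × 139.48 = 131.1112 now.
Offer 136 ≥ 131.1112, so the away team accepts.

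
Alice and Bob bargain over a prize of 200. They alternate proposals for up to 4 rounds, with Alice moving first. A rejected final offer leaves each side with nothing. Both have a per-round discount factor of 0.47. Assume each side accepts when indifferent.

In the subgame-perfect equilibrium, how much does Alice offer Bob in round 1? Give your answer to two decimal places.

70.58

Solve by backward induction from round 4.
Round 4 (Bob proposes): rejection yields 0 for Alice; Bob offers 0 and keeps 200.
Round 3 (Alice proposes): Bob can get 200 next round, worth 0.47 × 200 = 94 now. Alice offers 94 and keeps 200 − 94 = 106.
Round 2 (Bob proposes): Alice can get 106 next round, worth 0.47 × 106 = 49.82 now. Bob offers 49.82 and keeps 200 − 49.82 = 150.18.
Round 1 (Alice proposes): Bob can get 150.18 next round, worth 0.47 × 150.18 = 70.5846 now; Alice offers that and keeps 129.4154.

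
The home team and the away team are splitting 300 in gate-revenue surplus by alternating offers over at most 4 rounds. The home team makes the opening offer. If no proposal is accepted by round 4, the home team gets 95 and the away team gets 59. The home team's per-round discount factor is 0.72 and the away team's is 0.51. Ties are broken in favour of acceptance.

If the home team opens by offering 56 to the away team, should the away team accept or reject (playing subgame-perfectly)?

Work out the away team's continuation value if the offer is rejected.
Round 4 (the away team proposes): the home team gets 95 if talks fail, so the away team offers 95 and keeps 205.
Round 3 (the home team proposes): the away team can get 205 next round, worth 0.51 × 205 = 104.55 now. The home team offers 104.55 and keeps 300 − 104.55 = 195.45.
Round 2 (the away team proposes): the home team can get 195.45 next round, worth 0.72 × 195.45 = 140.724 now, so the away team offers 140.724, keeping 159.276.
So by rejecting in round 1, the away team gets 159.276 next round, worth 0.51 × 159.276 = 81.23076 now.
Offer 56 < 81.23076, so the away team rejects.

Reject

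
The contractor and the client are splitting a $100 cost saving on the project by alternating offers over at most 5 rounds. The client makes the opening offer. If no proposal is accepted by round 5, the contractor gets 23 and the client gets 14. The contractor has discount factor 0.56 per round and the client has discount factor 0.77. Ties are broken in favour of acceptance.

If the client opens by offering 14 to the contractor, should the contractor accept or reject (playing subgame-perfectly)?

Reject

Round 5 (the client proposes): the contractor gets 23 if talks fail, so the client offers 23 and keeps 77.
Round 4 (the contractor proposes): the client can get 77 next round, worth 0.77 × 77 = 59.29 now, so the contractor offers 59.29, keeping 40.71.
Round 3 (the client proposes): the contractor can get 40.71 next round, worth 0.56 × 40.71 = 22.7976 now, so the client offers 22.7976, keeping 77.2024.
Round 2 (the contractor proposes): the client can get 77.2024 next round, worth 0.77 × 77.2024 = 59.445848 now, so the contractor offers 59.445848, keeping 40.554152.
So by rejecting in round 1, the contractor gets 40.554152 next round, worth 0.56 × 40.554152 = 22.71032512 now.
Offer 14 < 22.71032512, so the contractor rejects.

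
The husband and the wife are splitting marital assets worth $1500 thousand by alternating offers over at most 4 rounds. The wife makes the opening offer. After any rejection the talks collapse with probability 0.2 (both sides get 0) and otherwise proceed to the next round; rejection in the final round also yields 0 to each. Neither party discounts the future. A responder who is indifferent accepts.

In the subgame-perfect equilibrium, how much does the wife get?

492

By backward induction:
Round 4 (the husband proposes): rejection yields 0 for the wife; the husband offers 0 and keeps 1500.
Round 3 (the wife proposes): rejecting gives the husband an expected 0.8 × 1500 = 1200, so the wife offers 1200, keeping 300.
Round 2 (the husband proposes): rejecting gives the wife an expected 0.8 × 300 = 240. The husband offers 240 and keeps 1500 − 240 = 1260.
Round 1 (the wife proposes): rejecting gives the husband an expected 0.8 × 1260 = 1008, so the wife offers 1008, keeping 492.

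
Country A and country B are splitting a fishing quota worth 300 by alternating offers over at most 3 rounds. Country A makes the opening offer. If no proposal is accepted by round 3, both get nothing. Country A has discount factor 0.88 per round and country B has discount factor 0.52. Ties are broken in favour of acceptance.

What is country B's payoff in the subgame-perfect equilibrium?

18.72

Round 3 (country A proposes): country B will accept anything ≥ 0, so country A offers 0 and keeps 300.
Round 2 (country B proposes): country A can get 300 next round, worth 0.88 × 300 = 264 now; country B offers that and keeps 36.
Round 1 (country A proposes): country B can get 36 next round, worth 0.52 × 36 = 18.72 now; country A offers that and keeps 281.28.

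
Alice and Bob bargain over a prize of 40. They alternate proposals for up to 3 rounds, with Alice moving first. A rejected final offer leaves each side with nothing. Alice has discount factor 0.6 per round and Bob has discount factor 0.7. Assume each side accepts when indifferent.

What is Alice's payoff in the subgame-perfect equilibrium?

Round 3 (Alice proposes): Bob will accept anything ≥ 0, so Alice offers 0 and keeps 40.
Round 2 (Bob proposes): Alice can get 40 next round, worth 0.6 × 40 = 24 now. Bob offers 24 and keeps 40 − 24 = 16.
Round 1 (Alice proposes): Bob can get 16 next round, worth 0.7 × 16 = 11.2 now, so Alice offers 11.2, keeping 28.8.

28.8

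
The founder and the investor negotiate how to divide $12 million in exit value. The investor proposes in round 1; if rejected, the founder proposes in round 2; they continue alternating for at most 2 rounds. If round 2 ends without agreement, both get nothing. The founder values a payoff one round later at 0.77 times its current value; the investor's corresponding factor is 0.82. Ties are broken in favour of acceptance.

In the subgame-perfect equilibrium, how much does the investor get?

Round 2 (the founder proposes): the investor will accept anything ≥ 0, so the founder offers 0 and keeps 12.
Round 1 (the investor proposes): the founder can get 12 next round, worth 0.77 × 12 = 9.24 now; the investor offers that and keeps 2.76.

2.76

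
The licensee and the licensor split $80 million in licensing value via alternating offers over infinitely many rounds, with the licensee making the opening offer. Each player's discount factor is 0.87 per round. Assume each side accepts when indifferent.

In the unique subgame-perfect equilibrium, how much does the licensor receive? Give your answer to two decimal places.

In a stationary SPE each proposer offers the other exactly their discounted continuation value.
If the licensee keeps x when proposing and the licensor keeps y when proposing, then x = 80 − 0.87y and y = 80 − 0.87x.
Solving: x = 80(1 − 0.87) / (1 − 0.87·0.87) = 10.4 / 0.2431 ≈ 42.7807.
The licensor gets 80 − 42.7807 ≈ 37.2193.

37.22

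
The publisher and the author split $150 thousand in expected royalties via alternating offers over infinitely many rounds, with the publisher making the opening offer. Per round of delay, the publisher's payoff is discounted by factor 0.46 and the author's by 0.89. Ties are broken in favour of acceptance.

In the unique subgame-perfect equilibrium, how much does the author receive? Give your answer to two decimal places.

Let x be the publisher's share when the publisher proposes and y be the author's share when the author proposes.
The author accepts iff offered ≥ 0.89·y, so x = 150 − 0.89y. Symmetrically y = 150 − 0.46x.
Substituting: x = 150 − 0.89(150 − 0.46x), giving x(1 − 0.46·0.89) = 150(1 − 0.89).
So x = 150 × 0.11 / 0.5906 ≈ 27.9377, and the author receives 150 − x ≈ 122.0623.

122.06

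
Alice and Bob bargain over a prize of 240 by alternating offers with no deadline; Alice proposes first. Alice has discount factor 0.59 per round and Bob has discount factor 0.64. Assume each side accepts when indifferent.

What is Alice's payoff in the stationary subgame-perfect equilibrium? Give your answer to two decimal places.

In a stationary SPE each proposer offers the other exactly their discounted continuation value.
If Alice keeps x when proposing and Bob keeps y when proposing, then x = 240 − 0.64y and y = 240 − 0.59x.
Solving: x = 240(1 − 0.64) / (1 − 0.59·0.64) = 86.4 / 0.6224 ≈ 138.8175.
Bob gets 240 − 138.8175 ≈ 101.1825.

138.82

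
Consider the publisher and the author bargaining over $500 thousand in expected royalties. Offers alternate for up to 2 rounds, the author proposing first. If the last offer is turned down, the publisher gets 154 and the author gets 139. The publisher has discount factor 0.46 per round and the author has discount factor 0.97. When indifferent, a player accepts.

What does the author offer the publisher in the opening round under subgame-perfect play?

Round 2 (the publisher proposes): the author gets 139 if talks fail, so the publisher offers 139 and keeps 361.
Round 1 (the author proposes): the publisher can get 361 next round, worth 0.46 × 361 = 166.06 now; the author offers that and keeps 333.94.

166.06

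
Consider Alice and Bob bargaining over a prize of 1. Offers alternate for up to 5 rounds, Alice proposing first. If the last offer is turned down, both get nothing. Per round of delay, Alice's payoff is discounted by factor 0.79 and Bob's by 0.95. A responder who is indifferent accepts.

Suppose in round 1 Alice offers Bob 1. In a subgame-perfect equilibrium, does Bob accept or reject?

Accept

Work out Bob's continuation value if the offer is rejected.
Round 5 (Alice proposes): Bob will accept anything ≥ 0, so Alice offers 0 and keeps 1.
Round 4 (Bob proposes): Alice can get 1 next round, worth 0.79 × 1 = 0.79 now, so Bob offers 0.79, keeping 0.21.
Round 3 (Alice proposes): Bob can get 0.21 next round, worth 0.95 × 0.21 = 0.1995 now. Alice offers 0.1995 and keeps 1 − 0.1995 = 0.8005.
Round 2 (Bob proposes): Alice can get 0.8005 next round, worth 0.79 × 0.8005 = 0.632395 now. Bob offers 0.632395 and keeps 1 − 0.632395 = 0.367605.
So by rejecting in round 1, Bob gets 0.367605 next round, worth 0.95 × 0.367605 = 0.34922475 now.
Offer 1 ≥ 0.34922475, so Bob accepts.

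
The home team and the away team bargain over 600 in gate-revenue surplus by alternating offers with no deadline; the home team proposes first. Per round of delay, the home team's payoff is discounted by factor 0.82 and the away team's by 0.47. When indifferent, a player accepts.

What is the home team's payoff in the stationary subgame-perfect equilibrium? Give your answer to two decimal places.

517.41

Let x be the home team's share when the home team proposes and y be the away team's share when the away team proposes.
The away team accepts iff offered ≥ 0.47·y, so x = 600 − 0.47y. Symmetrically y = 600 − 0.82x.
Substituting: x = 600 − 0.47(600 − 0.82x), giving x(1 − 0.82·0.47) = 600(1 − 0.47).
So x = 600 × 0.53 / 0.6146 ≈ 517.4097, and the away team receives 600 − x ≈ 82.5903.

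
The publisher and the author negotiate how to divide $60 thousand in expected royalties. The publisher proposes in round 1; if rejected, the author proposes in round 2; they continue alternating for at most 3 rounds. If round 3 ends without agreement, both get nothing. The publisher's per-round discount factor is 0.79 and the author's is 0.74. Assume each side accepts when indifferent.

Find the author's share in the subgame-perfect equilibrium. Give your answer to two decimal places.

9.32

Solve by backward induction from round 3.
Round 3 (the publisher proposes): rejection yields 0 for the author; the publisher offers 0 and keeps 60.
Round 2 (the author proposes): the publisher can get 60 next round, worth 0.79 × 60 = 47.4 now, so the author offers 47.4, keeping 12.6.
Round 1 (the publisher proposes): the author can get 12.6 next round, worth 0.74 × 12.6 = 9.324 now; the publisher offers that and keeps 50.676.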